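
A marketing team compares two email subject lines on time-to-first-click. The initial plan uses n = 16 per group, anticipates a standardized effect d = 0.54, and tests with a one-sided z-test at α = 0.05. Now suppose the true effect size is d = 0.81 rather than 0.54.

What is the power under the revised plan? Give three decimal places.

Power ≈ 0.741

With d = 0.81: δ = d·√(n/2) = 0.81 × √(16/2) = 2.2910. Critical value z_{0.05} = 1.645.
Revised power = P(Z > 1.645 − δ) = Φ(0.646) = 0.7409.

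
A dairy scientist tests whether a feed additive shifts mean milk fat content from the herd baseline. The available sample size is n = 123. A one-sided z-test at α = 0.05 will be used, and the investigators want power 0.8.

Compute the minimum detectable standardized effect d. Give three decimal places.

Need Φ(δ − 1.645) = 0.8, so δ = 1.645 + 0.842 = 2.486.
δ = d·√n ⇒ d = δ/√n = 2.486/√123 = 0.2242.

d ≈ 0.224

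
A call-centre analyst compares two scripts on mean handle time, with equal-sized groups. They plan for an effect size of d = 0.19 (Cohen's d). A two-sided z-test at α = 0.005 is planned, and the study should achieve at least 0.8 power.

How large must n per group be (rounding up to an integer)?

n = 738 per group

Set Φ(δ − 2.807) = 0.8; then δ − 2.807 = Φ⁻¹(0.8) = 0.842, giving δ = 3.649.
(Ignoring the negligible lower-tail rejection probability gives the usual closed-form inversion.)
δ = d·√(n/2) ⇒ n = 2(δ/d)² = 2 × (3.649 / 0.19)² = 737.54.
Round up to the next whole unit.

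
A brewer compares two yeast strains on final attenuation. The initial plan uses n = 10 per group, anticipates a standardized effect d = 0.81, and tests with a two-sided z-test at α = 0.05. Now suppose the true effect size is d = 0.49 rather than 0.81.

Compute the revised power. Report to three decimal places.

With d = 0.49: δ = d·√(n/2) = 0.49 × √(10/2) = 1.0957. Critical value z_{0.025} = 1.960.
Revised power = Φ(δ − 1.960) + Φ(−δ − 1.960) = Φ(-0.864) + Φ(-3.056) = 0.1937 + 0.0011 = 0.1948.

Power ≈ 0.195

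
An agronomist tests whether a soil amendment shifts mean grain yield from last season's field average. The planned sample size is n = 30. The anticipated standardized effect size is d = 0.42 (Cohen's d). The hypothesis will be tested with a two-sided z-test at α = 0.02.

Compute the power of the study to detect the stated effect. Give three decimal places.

Power ≈ 0.490

Noncentrality parameter: δ = d·√n = 0.42 × √30 = 2.3004
Critical value for a two-sided test at α = 0.02: z_{α/2} = 2.326.
Power = Φ(δ − 2.326) + Φ(−δ − 2.326) = Φ(-0.026) + Φ(-4.627) = 0.4897 + 0.0000 = 0.4897.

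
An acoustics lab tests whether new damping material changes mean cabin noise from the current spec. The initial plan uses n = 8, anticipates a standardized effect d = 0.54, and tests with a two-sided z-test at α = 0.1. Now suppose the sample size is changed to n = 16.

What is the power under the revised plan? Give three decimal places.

With n = 16: δ = d·√n = 0.54 × √16 = 2.1600. Critical value z_{0.05} = 1.645.
Revised power = Φ(δ − 1.645) + Φ(−δ − 1.645) = Φ(0.515) + Φ(-3.805) = 0.6968 + 0.0001 = 0.6968.

Power ≈ 0.697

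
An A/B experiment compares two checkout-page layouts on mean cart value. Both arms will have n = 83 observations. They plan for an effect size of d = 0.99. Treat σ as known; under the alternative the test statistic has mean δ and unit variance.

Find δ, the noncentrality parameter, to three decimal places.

δ ≈ 6.378

δ = d·√(n/2) = 0.99 × √(83/2) = 6.3776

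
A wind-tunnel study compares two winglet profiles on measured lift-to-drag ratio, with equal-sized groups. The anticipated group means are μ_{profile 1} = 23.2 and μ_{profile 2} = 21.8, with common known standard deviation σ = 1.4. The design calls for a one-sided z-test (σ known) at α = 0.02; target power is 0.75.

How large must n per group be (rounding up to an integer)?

n = 15 per group

Standardized effect: d = |μ_{profile 1} − μ_{profile 2}| / σ = |23.2 − 21.8| / 1.4 = 1.0000
For power 0.75 need Φ(δ − z_{0.02}) = 0.75, so δ = z_{0.02} + z_{0.25} = 2.054 + 0.674 = 2.728.
δ = d·√(n/2) ⇒ n = 2(δ/d)² = 2 × (2.728 / 1.0000)² = 14.89.
Rounding up, n = 15 per group.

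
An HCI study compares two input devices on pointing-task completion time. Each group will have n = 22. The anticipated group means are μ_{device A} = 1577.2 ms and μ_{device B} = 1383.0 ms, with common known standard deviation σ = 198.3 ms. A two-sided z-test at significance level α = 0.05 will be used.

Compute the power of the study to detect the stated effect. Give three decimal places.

Power ≈ 0.901

Standardized effect: d = |μ_{device A} − μ_{device B}| / σ = |1577.2 − 1383.0| / 198.3 = 0.9793
Noncentrality parameter: δ = d·√(n/2) = 0.9793 × √(22/2) = 3.2481
Two-sided α = 0.05 → critical value z_{0.025} = 1.960.
Power = Φ(δ − 1.960) + Φ(−δ − 1.960) = Φ(1.288) + Φ(-5.208) = 0.9011 + 0.0000 = 0.9011.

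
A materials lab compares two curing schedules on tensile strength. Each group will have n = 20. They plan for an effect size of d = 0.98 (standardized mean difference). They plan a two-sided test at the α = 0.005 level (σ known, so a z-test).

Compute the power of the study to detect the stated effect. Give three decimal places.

Power ≈ 0.615

Noncentrality parameter: δ = d·√(n/2) = 0.98 × √(20/2) = 3.0990
Critical value for a two-sided test at α = 0.005: z_{α/2} = 2.807.
Power = Φ(δ − 2.807) + Φ(−δ − 2.807) = Φ(0.292) + Φ(-5.906) = 0.6149 + 0.0000 = 0.6149.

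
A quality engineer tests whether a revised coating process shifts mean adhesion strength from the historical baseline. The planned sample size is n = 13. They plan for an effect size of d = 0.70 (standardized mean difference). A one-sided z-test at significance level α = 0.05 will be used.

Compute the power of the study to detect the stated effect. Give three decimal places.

Power ≈ 0.810

Noncentrality parameter: δ = d·√n = 0.70 × √13 = 2.5239
Critical value for a one-sided test at α = 0.05: z_α = 1.645.
Power = P(Z > 1.645 − δ) = Φ(0.879) = 0.8103.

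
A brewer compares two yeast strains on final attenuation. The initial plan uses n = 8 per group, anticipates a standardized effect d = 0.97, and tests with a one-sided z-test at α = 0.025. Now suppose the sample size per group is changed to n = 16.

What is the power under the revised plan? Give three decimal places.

With n = 16 per group: δ = d·√(n/2) = 0.97 × √(16/2) = 2.7436. Critical value z_{0.025} = 1.960.
Revised power = P(Z > 1.960 − δ) = Φ(0.784) = 0.7834.

Power ≈ 0.783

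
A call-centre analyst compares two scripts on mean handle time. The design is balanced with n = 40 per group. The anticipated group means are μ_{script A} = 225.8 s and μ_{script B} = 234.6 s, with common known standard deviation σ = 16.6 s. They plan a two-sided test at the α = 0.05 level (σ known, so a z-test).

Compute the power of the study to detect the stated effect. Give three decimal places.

Power ≈ 0.659

Standardized effect: d = |μ_{script A} − μ_{script B}| / σ = |225.8 − 234.6| / 16.6 = 0.5301
Noncentrality parameter: δ = d·√(n/2) = 0.5301 × √(40/2) = 2.3708
Critical value for a two-sided test at α = 0.05: z_{α/2} = 1.960.
Power = Φ(δ − 1.960) + Φ(−δ − 1.960) = Φ(0.411) + Φ(-4.331) = 0.6594 + 0.0000 = 0.6594.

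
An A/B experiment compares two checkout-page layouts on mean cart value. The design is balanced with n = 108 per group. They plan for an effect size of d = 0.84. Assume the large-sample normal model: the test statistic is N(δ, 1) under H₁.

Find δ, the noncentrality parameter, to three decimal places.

δ = d·√(n/2) = 0.84 × √(108/2) = 6.1727

δ ≈ 6.173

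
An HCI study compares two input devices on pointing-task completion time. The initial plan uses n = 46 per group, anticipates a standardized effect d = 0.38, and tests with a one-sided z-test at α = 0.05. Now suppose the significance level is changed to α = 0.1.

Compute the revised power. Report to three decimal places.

δ = d·√(n/2) = 0.38 × √(46/2) = 1.8224 (unchanged). New critical value: z_{0.1} = 1.282.
Revised power = Φ(δ − 1.282) = Φ(0.541) = 0.7057.

Power ≈ 0.706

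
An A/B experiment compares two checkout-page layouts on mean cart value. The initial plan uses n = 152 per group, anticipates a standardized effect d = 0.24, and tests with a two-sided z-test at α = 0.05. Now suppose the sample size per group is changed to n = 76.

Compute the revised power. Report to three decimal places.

With n = 76 per group: δ = d·√(n/2) = 0.24 × √(76/2) = 1.4795. Critical value z_{0.025} = 1.960.
Revised power = Φ(δ − 1.960) + Φ(−δ − 1.960) = Φ(-0.481) + Φ(-3.439) = 0.3154 + 0.0003 = 0.3157.

Power ≈ 0.316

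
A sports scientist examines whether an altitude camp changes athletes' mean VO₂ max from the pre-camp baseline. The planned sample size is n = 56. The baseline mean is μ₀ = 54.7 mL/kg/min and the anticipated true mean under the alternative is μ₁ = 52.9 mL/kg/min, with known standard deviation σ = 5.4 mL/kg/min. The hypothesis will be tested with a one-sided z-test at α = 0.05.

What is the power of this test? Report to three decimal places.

Standardized effect: d = |μ₁ − μ₀| / σ = |52.9 − 54.7| / 5.4 = 0.3333
Noncentrality parameter: δ = d·√n = 0.3333 × √56 = 2.4944
One-sided α = 0.05 → critical value z_{0.05} = 1.645.
Power = P(Z > 1.645 − δ) = Φ(0.850) = 0.8022.

Power ≈ 0.802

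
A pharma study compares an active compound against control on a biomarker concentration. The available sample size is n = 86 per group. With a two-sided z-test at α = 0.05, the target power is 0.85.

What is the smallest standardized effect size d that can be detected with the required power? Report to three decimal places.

Need Φ(δ − 1.960) = 0.85, so δ = 1.960 + 1.036 = 2.996.
(The second rejection-region term Φ(−δ − z_{α/2}) is negligible and dropped.)
δ = d·√(n/2) ⇒ d = δ/√(n/2) = 2.996/√(86/2) = 0.4569.

d ≈ 0.457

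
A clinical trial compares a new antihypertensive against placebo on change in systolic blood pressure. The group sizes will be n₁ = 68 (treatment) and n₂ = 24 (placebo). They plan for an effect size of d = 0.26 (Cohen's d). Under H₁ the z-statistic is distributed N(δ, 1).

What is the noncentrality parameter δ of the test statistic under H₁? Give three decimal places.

The noncentrality parameter scales effect size by the design's sample-size factor: δ = d / √(1/n₁ + 1/n₂) = 0.26 / √(1/68 + 1/24) = 1.0951

δ ≈ 1.095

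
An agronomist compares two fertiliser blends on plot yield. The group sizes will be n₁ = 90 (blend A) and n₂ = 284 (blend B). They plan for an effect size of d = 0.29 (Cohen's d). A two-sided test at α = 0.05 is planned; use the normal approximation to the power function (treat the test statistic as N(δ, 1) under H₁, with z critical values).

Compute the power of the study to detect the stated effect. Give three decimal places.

Noncentrality parameter: δ = d / √(1/n₁ + 1/n₂) = 0.29 / √(1/90 + 1/284) = 2.3974
Two-sided α = 0.05 → critical value z_{0.025} = 1.960.
Power = Φ(δ − 1.960) + Φ(−δ − 1.960) = Φ(0.437) + Φ(-4.357) = 0.6691 + 0.0000 = 0.6691.

Power ≈ 0.669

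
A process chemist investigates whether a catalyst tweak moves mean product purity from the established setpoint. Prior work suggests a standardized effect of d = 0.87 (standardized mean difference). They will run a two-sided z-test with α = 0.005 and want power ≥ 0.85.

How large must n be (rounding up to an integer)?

For power 0.85 need Φ(δ − z_{0.0025}) = 0.85, so δ = z_{0.0025} + z_{0.15} = 2.807 + 1.036 = 3.843.
(The Φ(−δ − z_{α/2}) term is vanishingly small for δ > 0 and is dropped in the standard sample-size formula.)
δ = d·√n ⇒ n = (δ/d)² = (3.843 / 0.87)² = 19.52.
Round up to the next whole unit.

n = 20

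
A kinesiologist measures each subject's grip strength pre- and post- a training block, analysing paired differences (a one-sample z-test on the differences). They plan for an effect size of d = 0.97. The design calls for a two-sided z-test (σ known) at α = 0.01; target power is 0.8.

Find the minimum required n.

For power 0.8 need Φ(δ − z_{0.005}) = 0.8, so δ = z_{0.005} + z_{0.20} = 2.576 + 0.842 = 3.417.
(Ignoring the negligible lower-tail rejection probability gives the usual closed-form inversion.)
δ = d·√n ⇒ n = (δ/d)² = (3.417 / 0.97)² = 12.41.
Round up to the next whole unit.

n = 13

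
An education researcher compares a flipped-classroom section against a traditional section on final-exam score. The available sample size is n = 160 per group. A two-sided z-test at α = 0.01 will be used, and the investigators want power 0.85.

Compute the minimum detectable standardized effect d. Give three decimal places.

d ≈ 0.404

Need Φ(δ − 2.576) = 0.85, so δ = 2.576 + 1.036 = 3.612.
(The second rejection-region term Φ(−δ − z_{α/2}) is negligible and dropped.)
δ = d·√(n/2) ⇒ d = δ/√(n/2) = 3.612/√(160/2) = 0.4039.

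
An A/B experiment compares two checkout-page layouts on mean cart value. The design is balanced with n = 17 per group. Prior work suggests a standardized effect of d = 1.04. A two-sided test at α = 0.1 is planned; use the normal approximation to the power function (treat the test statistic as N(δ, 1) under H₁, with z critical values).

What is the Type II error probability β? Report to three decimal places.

Noncentrality parameter: δ = d·√(n/2) = 1.04 × √(17/2) = 3.0321
Two-sided α = 0.1 → critical value z_{0.05} = 1.645.
Power = Φ(δ − 1.645) + Φ(−δ − 1.645) = Φ(1.387) + Φ(-4.677) = 0.9173 + 0.0000 = 0.9173.
Type II error: β = 1 − power = 1 − 0.9173 = 0.0827.

β ≈ 0.083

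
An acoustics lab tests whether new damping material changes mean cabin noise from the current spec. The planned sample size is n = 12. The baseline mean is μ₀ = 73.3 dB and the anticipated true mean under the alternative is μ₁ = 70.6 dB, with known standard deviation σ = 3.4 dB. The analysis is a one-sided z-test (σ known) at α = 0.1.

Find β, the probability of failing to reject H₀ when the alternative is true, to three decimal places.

Standardized effect: d = |μ₁ − μ₀| / σ = |70.6 − 73.3| / 3.4 = 0.7941
Noncentrality parameter: δ = d·√n = 0.7941 × √12 = 2.7509
One-sided α = 0.1 → critical value z_{0.1} = 1.282.
Power = P(Z > 1.282 − δ) = Φ(1.469) = 0.9291.
Type II error: β = 1 − power = 1 − 0.9291 = 0.0709.

β ≈ 0.071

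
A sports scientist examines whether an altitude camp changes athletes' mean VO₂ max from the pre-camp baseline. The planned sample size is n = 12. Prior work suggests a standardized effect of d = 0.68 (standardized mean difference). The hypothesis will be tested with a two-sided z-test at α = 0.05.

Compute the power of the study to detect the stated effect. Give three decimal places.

Power ≈ 0.654

Noncentrality parameter: δ = d·√n = 0.68 × √12 = 2.3556
Two-sided α = 0.05 → critical value z_{0.025} = 1.960.
Power = Φ(δ − 1.960) + Φ(−δ − 1.960) = Φ(0.396) + Φ(-4.316) = 0.6538 + 0.0000 = 0.6538.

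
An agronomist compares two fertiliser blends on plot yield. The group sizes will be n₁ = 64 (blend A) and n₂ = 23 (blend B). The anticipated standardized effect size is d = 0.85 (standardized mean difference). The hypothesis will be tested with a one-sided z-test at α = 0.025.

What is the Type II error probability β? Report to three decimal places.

β ≈ 0.062

Noncentrality parameter: δ = d / √(1/n₁ + 1/n₂) = 0.85 / √(1/64 + 1/23) = 3.4963
Critical value for a one-sided test at α = 0.025: z_α = 1.960.
Power = P(Z > 1.960 − δ) = Φ(1.536) = 0.9378.
Type II error: β = 1 − power = 1 − 0.9378 = 0.0622.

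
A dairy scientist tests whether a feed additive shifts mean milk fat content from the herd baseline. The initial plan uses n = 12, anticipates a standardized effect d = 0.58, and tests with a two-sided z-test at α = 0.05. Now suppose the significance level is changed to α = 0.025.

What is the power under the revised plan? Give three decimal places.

δ = d·√n = 0.58 × √12 = 2.0092 (unchanged). New critical value: z_{0.0125} = 2.241.
Revised power = Φ(δ − 2.241) + Φ(−δ − 2.241) = Φ(-0.232) + Φ(-4.251) = 0.4082 + 0.0000 = 0.4082.

Power ≈ 0.408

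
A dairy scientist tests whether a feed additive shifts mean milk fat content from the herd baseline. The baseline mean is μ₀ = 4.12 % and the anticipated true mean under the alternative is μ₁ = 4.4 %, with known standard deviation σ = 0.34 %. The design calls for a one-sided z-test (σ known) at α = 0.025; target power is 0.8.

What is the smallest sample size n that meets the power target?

n = 12

Standardized effect: d = |μ₁ − μ₀| / σ = |4.4 − 4.12| / 0.34 = 0.8235
Set Φ(δ − 1.960) = 0.8; then δ − 1.960 = Φ⁻¹(0.8) = 0.842, giving δ = 2.802.
δ = d·√n ⇒ n = (δ/d)² = (2.802 / 0.8235)² = 11.57.
Round up to the next whole unit.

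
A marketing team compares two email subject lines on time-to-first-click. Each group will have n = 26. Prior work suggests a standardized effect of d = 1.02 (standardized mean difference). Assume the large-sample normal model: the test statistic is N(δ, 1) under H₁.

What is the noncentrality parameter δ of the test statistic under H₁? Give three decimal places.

The noncentrality parameter scales effect size by the design's sample-size factor: δ = d·√(n/2) = 1.02 × √(26/2) = 3.6777

δ ≈ 3.678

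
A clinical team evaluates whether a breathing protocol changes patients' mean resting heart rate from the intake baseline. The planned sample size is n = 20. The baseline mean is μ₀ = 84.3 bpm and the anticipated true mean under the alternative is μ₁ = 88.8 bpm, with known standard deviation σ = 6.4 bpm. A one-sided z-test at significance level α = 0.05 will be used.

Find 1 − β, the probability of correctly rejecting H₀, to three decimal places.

Standardized effect: d = |μ₁ − μ₀| / σ = |88.8 − 84.3| / 6.4 = 0.7031
Noncentrality parameter: δ = d·√n = 0.7031 × √20 = 3.1445
Critical value for a one-sided test at α = 0.05: z_α = 1.645.
Power = Φ(δ − 1.645) = Φ(1.500) = 0.9331.

Power ≈ 0.933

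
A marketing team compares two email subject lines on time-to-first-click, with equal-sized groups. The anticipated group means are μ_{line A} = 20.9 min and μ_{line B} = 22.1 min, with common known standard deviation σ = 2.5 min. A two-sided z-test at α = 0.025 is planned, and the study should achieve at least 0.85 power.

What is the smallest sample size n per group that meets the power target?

Standardized effect: d = |μ_{line A} − μ_{line B}| / σ = |20.9 − 22.1| / 2.5 = 0.4800
Set Φ(δ − 2.241) = 0.85; then δ − 2.241 = Φ⁻¹(0.85) = 1.036, giving δ = 3.278.
(Ignoring the negligible lower-tail rejection probability gives the usual closed-form inversion.)
δ = d·√(n/2) ⇒ n = 2(δ/d)² = 2 × (3.278 / 0.4800)² = 93.27.
Rounding up, n = 94 per group.

n = 94 per group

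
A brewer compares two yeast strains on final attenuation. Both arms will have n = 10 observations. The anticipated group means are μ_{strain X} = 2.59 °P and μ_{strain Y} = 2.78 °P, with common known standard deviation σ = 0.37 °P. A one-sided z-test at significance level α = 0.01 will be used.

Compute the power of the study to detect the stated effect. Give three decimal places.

Standardized effect: d = |μ_{strain X} − μ_{strain Y}| / σ = |2.59 − 2.78| / 0.37 = 0.5135
Noncentrality parameter: δ = d·√(n/2) = 0.5135 × √(10/2) = 1.1483
One-sided α = 0.01 → critical value z_{0.01} = 2.326.
Power = P(Z > 2.326 − δ) = Φ(-1.178) = 0.1194.

Power ≈ 0.119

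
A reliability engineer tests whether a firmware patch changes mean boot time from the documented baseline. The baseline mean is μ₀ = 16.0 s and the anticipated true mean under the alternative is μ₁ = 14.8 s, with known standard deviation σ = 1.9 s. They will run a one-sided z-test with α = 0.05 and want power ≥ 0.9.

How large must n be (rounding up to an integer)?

Standardized effect: d = |μ₁ − μ₀| / σ = |14.8 − 16.0| / 1.9 = 0.6316
For power 0.9 need Φ(δ − z_{0.05}) = 0.9, so δ = z_{0.05} + z_{0.10} = 1.645 + 1.282 = 2.926.
δ = d·√n ⇒ n = (δ/d)² = (2.926 / 0.6316)² = 21.47.
Round up to the next whole unit.

n = 22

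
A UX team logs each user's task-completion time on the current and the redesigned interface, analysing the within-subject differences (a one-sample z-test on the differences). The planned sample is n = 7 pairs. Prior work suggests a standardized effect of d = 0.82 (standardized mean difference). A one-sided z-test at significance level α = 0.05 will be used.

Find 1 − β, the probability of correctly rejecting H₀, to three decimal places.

Power ≈ 0.700

Noncentrality parameter: δ = d·√n = 0.82 × √7 = 2.1695
One-sided α = 0.05 → critical value z_{0.05} = 1.645.
Power = P(Z > 1.645 − δ) = Φ(0.525) = 0.7001.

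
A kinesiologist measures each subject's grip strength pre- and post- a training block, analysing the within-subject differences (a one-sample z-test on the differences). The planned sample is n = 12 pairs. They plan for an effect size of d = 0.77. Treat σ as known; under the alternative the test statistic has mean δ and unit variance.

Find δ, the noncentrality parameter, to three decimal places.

δ ≈ 2.667

The noncentrality parameter scales effect size by the design's sample-size factor: δ = d·√n = 0.77 × √12 = 2.6674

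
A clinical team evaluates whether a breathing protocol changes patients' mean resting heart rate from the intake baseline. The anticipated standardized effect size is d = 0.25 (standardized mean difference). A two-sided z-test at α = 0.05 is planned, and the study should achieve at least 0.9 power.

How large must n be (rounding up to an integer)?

n = 169

For power 0.9 need Φ(δ − z_{0.025}) = 0.9, so δ = z_{0.025} + z_{0.10} = 1.960 + 1.282 = 3.242.
(The Φ(−δ − z_{α/2}) term is vanishingly small for δ > 0 and is dropped in the standard sample-size formula.)
δ = d·√n ⇒ n = (δ/d)² = (3.242 / 0.25)² = 168.12.
Round up to the next whole unit.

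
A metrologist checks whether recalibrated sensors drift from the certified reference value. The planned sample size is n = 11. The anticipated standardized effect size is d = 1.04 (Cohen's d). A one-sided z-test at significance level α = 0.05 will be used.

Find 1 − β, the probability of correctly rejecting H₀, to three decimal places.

Noncentrality parameter: λ = d·√n = 1.04 × √11 = 3.4493
Critical value for a one-sided test at α = 0.05: z_α = 1.645.
Power = Φ(λ − 1.645) = Φ(1.804) = 0.9644.

Power ≈ 0.964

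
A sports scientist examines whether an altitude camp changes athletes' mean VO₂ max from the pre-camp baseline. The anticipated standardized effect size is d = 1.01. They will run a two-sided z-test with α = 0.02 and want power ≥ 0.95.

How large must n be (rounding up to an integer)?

n = 16

For power 0.95 need Φ(δ − z_{0.01}) = 0.95, so δ = z_{0.01} + z_{0.05} = 2.326 + 1.645 = 3.971.
(The Φ(−δ − z_{α/2}) term is vanishingly small for δ > 0 and is dropped in the standard sample-size formula.)
δ = d·√n ⇒ n = (δ/d)² = (3.971 / 1.01)² = 15.46.
Rounding up, n = 16.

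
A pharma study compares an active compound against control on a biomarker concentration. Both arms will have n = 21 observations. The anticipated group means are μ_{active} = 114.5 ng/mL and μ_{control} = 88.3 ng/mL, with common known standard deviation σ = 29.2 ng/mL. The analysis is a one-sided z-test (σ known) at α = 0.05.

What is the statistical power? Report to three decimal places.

Standardized effect: d = |μ_{active} − μ_{control}| / σ = |114.5 − 88.3| / 29.2 = 0.8973
Noncentrality parameter: δ = d·√(n/2) = 0.8973 × √(21/2) = 2.9075
Critical value for a one-sided test at α = 0.05: z_α = 1.645.
Power = Φ(δ − 1.645) = Φ(1.263) = 0.8966.

Power ≈ 0.897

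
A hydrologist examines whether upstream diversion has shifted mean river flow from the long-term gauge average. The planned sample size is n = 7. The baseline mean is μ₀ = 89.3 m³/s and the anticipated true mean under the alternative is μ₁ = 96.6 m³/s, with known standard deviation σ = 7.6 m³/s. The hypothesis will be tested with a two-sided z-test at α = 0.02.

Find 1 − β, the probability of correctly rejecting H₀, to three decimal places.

Standardized effect: d = |μ₁ − μ₀| / σ = |96.6 − 89.3| / 7.6 = 0.9605
Noncentrality parameter: δ = d·√n = 0.9605 × √7 = 2.5413
Two-sided α = 0.02 → critical value z_{0.01} = 2.326.
Power = Φ(δ − 2.326) + Φ(−δ − 2.326) = Φ(0.215) + Φ(-4.868) = 0.5851 + 0.0000 = 0.5851.

Power ≈ 0.585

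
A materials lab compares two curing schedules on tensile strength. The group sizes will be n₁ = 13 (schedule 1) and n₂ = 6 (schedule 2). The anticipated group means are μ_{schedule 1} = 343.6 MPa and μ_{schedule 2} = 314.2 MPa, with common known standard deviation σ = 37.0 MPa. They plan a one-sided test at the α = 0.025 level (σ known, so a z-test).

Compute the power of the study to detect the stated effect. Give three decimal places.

Power ≈ 0.363

Standardized effect: d = |μ_{schedule 1} − μ_{schedule 2}| / σ = |343.6 − 314.2| / 37.0 = 0.7946
Noncentrality parameter: δ = d / √(1/n₁ + 1/n₂) = 0.7946 / √(1/13 + 1/6) = 1.6100
One-sided α = 0.025 → critical value z_{0.025} = 1.960.
Power = Φ(δ − 1.960) = Φ(-0.350) = 0.3632.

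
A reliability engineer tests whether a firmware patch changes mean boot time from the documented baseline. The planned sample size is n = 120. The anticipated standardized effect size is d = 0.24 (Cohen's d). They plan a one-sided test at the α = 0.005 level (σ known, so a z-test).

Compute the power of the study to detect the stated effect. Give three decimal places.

Noncentrality parameter: λ = d·√n = 0.24 × √120 = 2.6291
One-sided α = 0.005 → critical value z_{0.005} = 2.576.
Power = P(Z > 2.576 − λ) = Φ(0.053) = 0.5212.

Power ≈ 0.521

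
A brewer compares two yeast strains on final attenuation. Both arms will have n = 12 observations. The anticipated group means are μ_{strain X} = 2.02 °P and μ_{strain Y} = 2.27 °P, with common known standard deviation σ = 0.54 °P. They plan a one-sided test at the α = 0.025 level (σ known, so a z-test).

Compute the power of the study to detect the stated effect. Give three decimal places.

Standardized effect: d = |μ_{strain X} − μ_{strain Y}| / σ = |2.02 − 2.27| / 0.54 = 0.4630
Noncentrality parameter: δ = d·√(n/2) = 0.4630 × √(12/2) = 1.1340
Critical value for a one-sided test at α = 0.025: z_α = 1.960.
Power = Φ(δ − 1.960) = Φ(-0.826) = 0.2044.

Power ≈ 0.204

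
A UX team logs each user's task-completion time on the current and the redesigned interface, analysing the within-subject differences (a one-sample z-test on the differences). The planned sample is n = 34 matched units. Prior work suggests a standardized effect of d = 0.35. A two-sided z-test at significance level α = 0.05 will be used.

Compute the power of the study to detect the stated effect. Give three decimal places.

Noncentrality parameter: δ = d·√n = 0.35 × √34 = 2.0408
Critical value for a two-sided test at α = 0.05: z_{α/2} = 1.960.
Power = Φ(δ − 1.960) + Φ(−δ − 1.960) = Φ(0.081) + Φ(-4.001) = 0.5322 + 0.0000 = 0.5323.

Power ≈ 0.532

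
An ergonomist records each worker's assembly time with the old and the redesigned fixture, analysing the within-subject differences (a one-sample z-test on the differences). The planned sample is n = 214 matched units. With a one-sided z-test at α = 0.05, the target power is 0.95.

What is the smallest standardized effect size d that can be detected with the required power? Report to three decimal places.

Required noncentrality: δ = z_{0.05} + z_{0.05} = 1.645 + 1.645 = 3.290.
δ = d·√n ⇒ d = δ/√n = 3.290/√214 = 0.2249.

d ≈ 0.225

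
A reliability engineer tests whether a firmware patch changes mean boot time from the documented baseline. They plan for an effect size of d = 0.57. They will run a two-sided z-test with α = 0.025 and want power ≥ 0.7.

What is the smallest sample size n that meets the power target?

For power 0.7 need Φ(δ − z_{0.0125}) = 0.7, so δ = z_{0.0125} + z_{0.30} = 2.241 + 0.524 = 2.766.
(Ignoring the negligible lower-tail rejection probability gives the usual closed-form inversion.)
δ = d·√n ⇒ n = (δ/d)² = (2.766 / 0.57)² = 23.54.
Round up to the next whole unit.

n = 24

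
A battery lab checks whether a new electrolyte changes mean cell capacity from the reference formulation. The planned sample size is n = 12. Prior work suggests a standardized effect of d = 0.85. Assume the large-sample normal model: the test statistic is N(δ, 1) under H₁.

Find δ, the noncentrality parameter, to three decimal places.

The noncentrality parameter scales effect size by the design's sample-size factor: δ = d·√n = 0.85 × √12 = 2.9445

δ ≈ 2.944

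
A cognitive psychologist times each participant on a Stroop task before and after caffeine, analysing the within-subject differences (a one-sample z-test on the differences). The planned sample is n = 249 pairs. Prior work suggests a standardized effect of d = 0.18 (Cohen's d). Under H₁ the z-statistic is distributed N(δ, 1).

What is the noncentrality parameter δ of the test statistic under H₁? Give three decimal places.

The noncentrality parameter scales effect size by the design's sample-size factor: δ = d·√n = 0.18 × √249 = 2.8404

δ ≈ 2.840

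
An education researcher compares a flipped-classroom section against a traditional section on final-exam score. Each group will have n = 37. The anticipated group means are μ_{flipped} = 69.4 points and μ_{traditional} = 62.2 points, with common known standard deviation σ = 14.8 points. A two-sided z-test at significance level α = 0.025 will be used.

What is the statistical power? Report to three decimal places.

Power ≈ 0.441

Standardized effect: d = |μ_{flipped} − μ_{traditional}| / σ = |69.4 − 62.2| / 14.8 = 0.4865
Noncentrality parameter: δ = d·√(n/2) = 0.4865 × √(37/2) = 2.0925
Two-sided α = 0.025 → critical value z_{0.0125} = 2.241.
Power = Φ(δ − 2.241) + Φ(−δ − 2.241) = Φ(-0.149) + Φ(-4.334) = 0.4408 + 0.0000 = 0.4408.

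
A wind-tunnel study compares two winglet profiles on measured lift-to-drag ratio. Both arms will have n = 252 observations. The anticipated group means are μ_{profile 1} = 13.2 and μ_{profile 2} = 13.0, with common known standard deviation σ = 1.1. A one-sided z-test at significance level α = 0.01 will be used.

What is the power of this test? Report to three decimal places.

Standardized effect: d = |μ_{profile 1} − μ_{profile 2}| / σ = |13.2 − 13.0| / 1.1 = 0.1818
Noncentrality parameter: δ = d·√(n/2) = 0.1818 × √(252/2) = 2.0409
One-sided α = 0.01 → critical value z_{0.01} = 2.326.
Power = P(Z > 2.326 − δ) = Φ(-0.285) = 0.3877.

Power ≈ 0.388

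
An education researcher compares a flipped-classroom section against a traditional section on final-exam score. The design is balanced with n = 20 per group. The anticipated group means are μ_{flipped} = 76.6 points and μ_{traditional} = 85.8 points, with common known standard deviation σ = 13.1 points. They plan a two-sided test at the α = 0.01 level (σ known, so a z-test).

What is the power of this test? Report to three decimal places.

Standardized effect: d = |μ_{flipped} − μ_{traditional}| / σ = |76.6 − 85.8| / 13.1 = 0.7023
Noncentrality parameter: δ = d·√(n/2) = 0.7023 × √(20/2) = 2.2208
Two-sided α = 0.01 → critical value z_{0.005} = 2.576.
Power = Φ(δ − 2.576) + Φ(−δ − 2.576) = Φ(-0.355) + Φ(-4.797) = 0.3613 + 0.0000 = 0.3613.

Power ≈ 0.361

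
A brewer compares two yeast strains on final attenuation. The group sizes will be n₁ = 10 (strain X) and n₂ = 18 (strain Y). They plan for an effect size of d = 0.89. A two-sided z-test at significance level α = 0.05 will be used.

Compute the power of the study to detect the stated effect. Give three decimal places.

Power ≈ 0.617

Noncentrality parameter: δ = d / √(1/n₁ + 1/n₂) = 0.89 / √(1/10 + 1/18) = 2.2566
Critical value for a two-sided test at α = 0.05: z_{α/2} = 1.960.
Power = Φ(δ − 1.960) + Φ(−δ − 1.960) = Φ(0.297) + Φ(-4.217) = 0.6166 + 0.0000 = 0.6166.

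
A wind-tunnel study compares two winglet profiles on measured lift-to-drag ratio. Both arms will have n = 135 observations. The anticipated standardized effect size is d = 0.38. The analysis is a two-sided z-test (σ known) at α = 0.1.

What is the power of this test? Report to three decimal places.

Power ≈ 0.930

Noncentrality parameter: δ = d·√(n/2) = 0.38 × √(135/2) = 3.1220
Two-sided α = 0.1 → critical value z_{0.05} = 1.645.
Power = Φ(δ − 1.645) + Φ(−δ − 1.645) = Φ(1.477) + Φ(-4.767) = 0.9302 + 0.0000 = 0.9302.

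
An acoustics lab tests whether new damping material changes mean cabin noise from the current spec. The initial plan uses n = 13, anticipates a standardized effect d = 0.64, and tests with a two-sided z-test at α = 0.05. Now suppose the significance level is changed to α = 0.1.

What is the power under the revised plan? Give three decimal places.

δ = d·√n = 0.64 × √13 = 2.3076 (unchanged). New critical value: z_{0.05} = 1.645.
Revised power = Φ(δ − 1.645) + Φ(−δ − 1.645) = Φ(0.663) + Φ(-3.952) = 0.7462 + 0.0000 = 0.7463.

Power ≈ 0.746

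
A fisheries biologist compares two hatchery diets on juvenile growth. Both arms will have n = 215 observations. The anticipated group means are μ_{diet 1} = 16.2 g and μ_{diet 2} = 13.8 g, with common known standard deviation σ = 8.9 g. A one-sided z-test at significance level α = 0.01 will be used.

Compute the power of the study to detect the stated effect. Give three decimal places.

Power ≈ 0.681

Standardized effect: d = |μ_{diet 1} − μ_{diet 2}| / σ = |16.2 − 13.8| / 8.9 = 0.2697
Noncentrality parameter: δ = d·√(n/2) = 0.2697 × √(215/2) = 2.7959
Critical value for a one-sided test at α = 0.01: z_α = 2.326.
Power = P(Z > 2.326 − δ) = Φ(0.470) = 0.6807.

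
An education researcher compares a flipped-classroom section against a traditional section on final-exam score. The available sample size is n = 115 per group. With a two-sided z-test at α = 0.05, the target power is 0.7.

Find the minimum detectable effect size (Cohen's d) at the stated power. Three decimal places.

d ≈ 0.328

Required noncentrality: δ = z_{0.025} + z_{0.30} = 1.960 + 0.524 = 2.484.
(Lower-tail contribution to power is negligible for δ > 0.)
δ = d·√(n/2) ⇒ d = δ/√(n/2) = 2.484/√(115/2) = 0.3276.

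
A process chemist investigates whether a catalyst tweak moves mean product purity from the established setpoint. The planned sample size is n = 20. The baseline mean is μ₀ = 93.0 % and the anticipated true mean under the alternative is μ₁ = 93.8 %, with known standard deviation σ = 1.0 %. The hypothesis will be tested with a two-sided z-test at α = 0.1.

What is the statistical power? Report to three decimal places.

Standardized effect: d = |μ₁ − μ₀| / σ = |93.8 − 93.0| / 1.0 = 0.8000
Noncentrality parameter: δ = d·√n = 0.8000 × √20 = 3.5777
Two-sided α = 0.1 → critical value z_{0.05} = 1.645.
Power = Φ(δ − 1.645) + Φ(−δ − 1.645) = Φ(1.933) + Φ(-5.223) = 0.9734 + 0.0000 = 0.9734.

Power ≈ 0.973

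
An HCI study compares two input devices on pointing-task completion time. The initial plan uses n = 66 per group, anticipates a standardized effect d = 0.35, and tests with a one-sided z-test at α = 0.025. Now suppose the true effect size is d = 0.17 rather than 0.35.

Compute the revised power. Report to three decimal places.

Power ≈ 0.163

With d = 0.17: δ = d·√(n/2) = 0.17 × √(66/2) = 0.9766. Critical value z_{0.025} = 1.960.
Revised power = Φ(δ − 1.960) = Φ(-0.983) = 0.1627.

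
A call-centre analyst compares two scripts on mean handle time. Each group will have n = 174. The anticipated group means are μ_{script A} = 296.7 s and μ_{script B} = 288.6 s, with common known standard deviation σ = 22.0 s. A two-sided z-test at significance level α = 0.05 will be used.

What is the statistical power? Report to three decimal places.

Standardized effect: d = |μ_{script A} − μ_{script B}| / σ = |296.7 − 288.6| / 22.0 = 0.3682
Noncentrality parameter: δ = d·√(n/2) = 0.3682 × √(174/2) = 3.4342
Two-sided α = 0.05 → critical value z_{0.025} = 1.960.
Power = Φ(δ − 1.960) + Φ(−δ − 1.960) = Φ(1.474) + Φ(-5.394) = 0.9298 + 0.0000 = 0.9298.

Power ≈ 0.930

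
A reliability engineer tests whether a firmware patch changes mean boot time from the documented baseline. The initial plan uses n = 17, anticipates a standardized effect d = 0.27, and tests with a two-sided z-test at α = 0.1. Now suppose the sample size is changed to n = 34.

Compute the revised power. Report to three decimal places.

Power ≈ 0.473

With n = 34: δ = d·√n = 0.27 × √34 = 1.5744. Critical value z_{0.05} = 1.645.
Revised power = Φ(δ − 1.645) + Φ(−δ − 1.645) = Φ(-0.070) + Φ(-3.219) = 0.4719 + 0.0006 = 0.4725.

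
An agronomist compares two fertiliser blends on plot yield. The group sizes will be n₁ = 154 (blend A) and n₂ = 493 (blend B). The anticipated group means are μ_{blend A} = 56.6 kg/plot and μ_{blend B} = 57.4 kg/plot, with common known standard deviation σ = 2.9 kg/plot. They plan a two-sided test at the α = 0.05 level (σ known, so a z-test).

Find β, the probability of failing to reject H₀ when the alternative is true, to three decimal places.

Standardized effect: d = |μ_{blend A} − μ_{blend B}| / σ = |56.6 − 57.4| / 2.9 = 0.2759
Noncentrality parameter: λ = d / √(1/n₁ + 1/n₂) = 0.2759 / √(1/154 + 1/493) = 2.9883
Critical value for a two-sided test at α = 0.05: z_{α/2} = 1.960.
Power = Φ(λ − 1.960) + Φ(−λ − 1.960) = Φ(1.028) + Φ(-4.948) = 0.8481 + 0.0000 = 0.8481.
Type II error: β = 1 − power = 1 − 0.8481 = 0.1519.

β ≈ 0.152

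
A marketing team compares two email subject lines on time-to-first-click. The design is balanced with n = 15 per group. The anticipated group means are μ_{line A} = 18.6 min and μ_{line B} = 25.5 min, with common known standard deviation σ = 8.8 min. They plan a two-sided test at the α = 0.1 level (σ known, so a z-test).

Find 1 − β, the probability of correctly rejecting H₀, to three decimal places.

Power ≈ 0.692

Standardized effect: d = |μ_{line A} − μ_{line B}| / σ = |18.6 − 25.5| / 8.8 = 0.7841
Noncentrality parameter: δ = d·√(n/2) = 0.7841 × √(15/2) = 2.1473
Critical value for a two-sided test at α = 0.1: z_{α/2} = 1.645.
Power = Φ(δ − 1.645) + Φ(−δ − 1.645) = Φ(0.502) + Φ(-3.792) = 0.6923 + 0.0001 = 0.6924.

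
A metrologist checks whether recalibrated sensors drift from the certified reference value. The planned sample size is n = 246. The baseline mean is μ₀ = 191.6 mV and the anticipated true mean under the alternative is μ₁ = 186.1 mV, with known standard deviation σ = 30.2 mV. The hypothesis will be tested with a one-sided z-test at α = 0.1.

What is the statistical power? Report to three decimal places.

Standardized effect: d = |μ₁ − μ₀| / σ = |186.1 − 191.6| / 30.2 = 0.1821
Noncentrality parameter: δ = d·√n = 0.1821 × √246 = 2.8564
One-sided α = 0.1 → critical value z_{0.1} = 1.282.
Power = P(Z > 1.282 − δ) = Φ(1.575) = 0.9424.

Power ≈ 0.942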